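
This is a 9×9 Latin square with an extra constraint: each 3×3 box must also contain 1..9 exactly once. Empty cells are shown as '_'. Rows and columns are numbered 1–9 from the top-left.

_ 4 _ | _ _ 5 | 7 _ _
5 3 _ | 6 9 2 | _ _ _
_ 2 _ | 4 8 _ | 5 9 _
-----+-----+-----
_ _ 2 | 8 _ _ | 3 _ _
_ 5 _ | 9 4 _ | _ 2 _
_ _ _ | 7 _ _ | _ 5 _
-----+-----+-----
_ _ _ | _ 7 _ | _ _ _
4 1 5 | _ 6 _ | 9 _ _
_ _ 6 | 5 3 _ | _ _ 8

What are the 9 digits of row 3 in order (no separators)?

r1c5 = 1: row 1 has {4,5,7}; col 5 has {3,4,6,7,8,9}; box has {2,4,5,6,8,9} → only 1 remains.
r4c5 = 5: row 4 has {2,3,8}; col 5 has {1,3,4,6,7,8,9}; box has {4,7,8,9} → only 5 remains.
r6c5 = 2: row 6 has {5,7}; col 5 has {1,3,4,5,6,7,8,9}; box has {4,5,7,8,9} → only 2 remains.
r8c4 = 2: row 8 has {1,4,5,6,9}; col 4 has {4,5,6,7,8,9}; box has {3,5,6,7} → only 2 remains.
r8c6 = 8: row 8 has {1,2,4,5,6,9}; col 6 has {2,5}; box has {2,3,5,6,7} → only 8 remains.
r1c4 = 3: row 1 has {1,4,5,7}; col 4 has {2,4,5,6,7,8,9}; box has {1,2,4,5,6,8,9} → only 3 remains.
r3c6 = 7: row 3 has {2,4,5,8,9}; col 6 has {2,5,8}; box has {1,2,3,4,5,6,8,9} → only 7 remains.
r7c4 = 1: row 7 has {7}; col 4 has {2,3,4,5,6,7,8,9}; box has {2,3,5,6,7,8} → only 1 remains.
r3c3 = 1: row 3 has {2,4,5,7,8,9}; col 3 has {2,5,6}; box has {2,3,4,5} → only 1 remains.
r3c1 = 6: row 3 has {1,2,4,5,7,8,9}; col 1 has {4,5}; box has {1,2,3,4,5} → only 6 remains.
r3c9 = 3: row 3 has {1,2,4,5,6,7,8,9}; col 9 has {8}; box has {5,7,9} → only 3 remains.

621487593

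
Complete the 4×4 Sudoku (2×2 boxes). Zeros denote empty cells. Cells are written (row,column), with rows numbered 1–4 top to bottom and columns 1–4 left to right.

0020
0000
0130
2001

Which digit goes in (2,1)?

3

(3,1) = 4: row 3 has {1,3}; col 1 has {2}; box has {1,2} → only 4 remains.
(3,4) = 2: row 3 has {1,3,4}; col 4 has {1}; box has {1,3} → only 2 remains.
(4,2) = 3: row 4 has {1,2}; col 2 has {1}; box has {1,2,4} → only 3 remains.
(4,3) = 4: row 4 has {1,2,3}; col 3 has {2,3}; box has {1,2,3} → only 4 remains.
(1,2) = 4: row 1 has {2}; col 2 has {1,3}; box has {} → only 4 remains.
(1,4) = 3: row 1 has {2,4}; col 4 has {1,2}; box has {2} → only 3 remains.
(2,2) = 2: row 2 has {}; col 2 has {1,3,4}; box has {4} → only 2 remains.
(2,3) = 1: row 2 has {2}; col 3 has {2,3,4}; box has {2,3} → only 1 remains.
(2,4) = 4: row 2 has {1,2}; col 4 has {1,2,3}; box has {1,2,3} → only 4 remains.
(1,1) = 1: row 1 has {2,3,4}; col 1 has {2,4}; box has {2,4} → only 1 remains.
(2,1) = 3: row 2 has {1,2,4}; col 1 has {1,2,4}; box has {1,2,4} → only 3 remains.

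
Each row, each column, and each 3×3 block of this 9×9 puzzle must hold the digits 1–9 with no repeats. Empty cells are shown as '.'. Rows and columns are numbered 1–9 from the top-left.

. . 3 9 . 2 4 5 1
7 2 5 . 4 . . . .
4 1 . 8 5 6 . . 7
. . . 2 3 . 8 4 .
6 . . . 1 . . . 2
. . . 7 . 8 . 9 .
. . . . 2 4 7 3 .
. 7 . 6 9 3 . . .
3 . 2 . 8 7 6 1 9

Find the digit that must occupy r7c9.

5

r1c1 = 8: row 1 has {1,2,3,4,5,9}; col 1 has {3,4,6,7}; box has {1,2,3,4,5,7} → only 8 remains.
r1c2 = 6: row 1 has {1,2,3,4,5,8,9}; col 2 has {1,2,7}; box has {1,2,3,4,5,7,8} → only 6 remains.
r1c5 = 7: row 1 has {1,2,3,4,5,6,8,9}; col 5 has {1,2,3,4,5,8,9}; box has {2,4,5,6,8,9} → only 7 remains.
r2c6 = 1: row 2 has {2,4,5,7}; col 6 has {2,3,4,6,7,8}; box has {2,4,5,6,7,8,9} → only 1 remains.
r3c3 = 9: row 3 has {1,4,5,6,7,8}; col 3 has {2,3,5}; box has {1,2,3,4,5,6,7,8} → only 9 remains.
r3c8 = 2: row 3 has {1,4,5,6,7,8,9}; col 8 has {1,3,4,5,9}; box has {1,4,5,7} → only 2 remains.
r5c8 = 7: row 5 has {1,2,6}; col 8 has {1,2,3,4,5,9}; box has {2,4,8,9} → only 7 remains.
r6c5 = 6: row 6 has {7,8,9}; col 5 has {1,2,3,4,5,7,8,9}; box has {1,2,3,7,8} → only 6 remains.
r8c8 = 8: row 8 has {3,6,7,9}; col 8 has {1,2,3,4,5,7,9}; box has {1,3,6,7,9} → only 8 remains.
r9c4 = 5: row 9 has {1,2,3,6,7,8,9}; col 4 has {2,6,7,8,9}; box has {2,3,4,6,7,8,9} → only 5 remains.
r2c4 = 3: row 2 has {1,2,4,5,7}; col 4 has {2,5,6,7,8,9}; box has {1,2,4,5,6,7,8,9} → only 3 remains.
r2c7 = 9: row 2 has {1,2,3,4,5,7}; col 7 has {4,6,7,8}; box has {1,2,4,5,7} → only 9 remains.
r2c8 = 6: row 2 has {1,2,3,4,5,7,9}; col 8 has {1,2,3,4,5,7,8,9}; box has {1,2,4,5,7,9} → only 6 remains.
r2c9 = 8: row 2 has {1,2,3,4,5,6,7,9}; col 9 has {1,2,7,9}; box has {1,2,4,5,6,7,9} → only 8 remains.
r3c7 = 3: row 3 has {1,2,4,5,6,7,8,9}; col 7 has {4,6,7,8,9}; box has {1,2,4,5,6,7,8,9} → only 3 remains.
r5c4 = 4: row 5 has {1,2,6,7}; col 4 has {2,3,5,6,7,8,9}; box has {1,2,3,6,7,8} → only 4 remains.
r5c7 = 5: row 5 has {1,2,4,6,7}; col 7 has {3,4,6,7,8,9}; box has {2,4,7,8,9} → only 5 remains.
r6c7 = 1: row 6 has {6,7,8,9}; col 7 has {3,4,5,6,7,8,9}; box has {2,4,5,7,8,9} → only 1 remains.
r6c9 = 3: row 6 has {1,6,7,8,9}; col 9 has {1,2,7,8,9}; box has {1,2,4,5,7,8,9} → only 3 remains.
r7c4 = 1: row 7 has {2,3,4,7}; col 4 has {2,3,4,5,6,7,8,9}; box has {2,3,4,5,6,7,8,9} → only 1 remains.
r7c9 = 5: row 7 has {1,2,3,4,7}; col 9 has {1,2,3,7,8,9}; box has {1,3,6,7,8,9} → only 5 remains.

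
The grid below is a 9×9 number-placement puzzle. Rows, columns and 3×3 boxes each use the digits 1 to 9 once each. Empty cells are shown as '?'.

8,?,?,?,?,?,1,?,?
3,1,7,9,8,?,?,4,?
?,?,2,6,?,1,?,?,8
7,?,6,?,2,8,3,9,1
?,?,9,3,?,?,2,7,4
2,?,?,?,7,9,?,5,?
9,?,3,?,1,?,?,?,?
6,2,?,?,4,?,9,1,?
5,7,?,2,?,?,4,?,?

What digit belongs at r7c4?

r3c1 = 4: row 3 has {1,2,6,8}; col 1 has {2,3,5,6,7,8,9}; box has {1,2,3,7,8} → only 4 remains.
r3c8 = 3: row 3 has {1,2,4,6,8}; col 8 has {1,4,5,7,9}; box has {1,4,8} → only 3 remains.
r5c1 = 1: row 5 has {2,3,4,7,9}; col 1 has {2,3,4,5,6,7,8,9}; box has {2,6,7,9} → only 1 remains.
r6c9 = 6: row 6 has {2,5,7,9}; col 9 has {1,4,8}; box has {1,2,3,4,5,7,9} → only 6 remains.
r8c3 = 8: row 8 has {1,2,4,6,9}; col 3 has {2,3,6,7,9}; box has {2,3,5,6,7,9} → only 8 remains.
r9c3 = 1: row 9 has {2,4,5,7}; col 3 has {2,3,6,7,8,9}; box has {2,3,5,6,7,8,9} → only 1 remains.
r9c9 = 3: row 9 has {1,2,4,5,7}; col 9 has {1,4,6,8}; box has {1,4,9} → only 3 remains.
r1c3 = 5: row 1 has {1,8}; col 3 has {1,2,3,6,7,8,9}; box has {1,2,3,4,7,8} → only 5 remains.
r1c5 = 3: row 1 has {1,5,8}; col 5 has {1,2,4,7,8}; box has {1,6,8,9} → only 3 remains.
r3c2 = 9: row 3 has {1,2,3,4,6,8}; col 2 has {1,2,7}; box has {1,2,3,4,5,7,8} → only 9 remains.
r3c5 = 5: row 3 has {1,2,3,4,6,8,9}; col 5 has {1,2,3,4,7,8}; box has {1,3,6,8,9} → only 5 remains.
r3c7 = 7: row 3 has {1,2,3,4,5,6,8,9}; col 7 has {1,2,3,4,9}; box has {1,3,4,8} → only 7 remains.
r5c5 = 6: row 5 has {1,2,3,4,7,9}; col 5 has {1,2,3,4,5,7,8}; box has {2,3,7,8,9} → only 6 remains.
r5c6 = 5: row 5 has {1,2,3,4,6,7,9}; col 6 has {1,8,9}; box has {2,3,6,7,8,9} → only 5 remains.
r6c3 = 4: row 6 has {2,5,6,7,9}; col 3 has {1,2,3,5,6,7,8,9}; box has {1,2,6,7,9} → only 4 remains.
r6c4 = 1: row 6 has {2,4,5,6,7,9}; col 4 has {2,3,6,9}; box has {2,3,5,6,7,8,9} → only 1 remains.
r6c7 = 8: row 6 has {1,2,4,5,6,7,9}; col 7 has {1,2,3,4,7,9}; box has {1,2,3,4,5,6,7,9} → only 8 remains.
r7c2 = 4: row 7 has {1,3,9}; col 2 has {1,2,7,9}; box has {1,2,3,5,6,7,8,9} → only 4 remains.
r9c5 = 9: row 9 has {1,2,3,4,5,7}; col 5 has {1,2,3,4,5,6,7,8}; box has {1,2,4} → only 9 remains.
r9c6 = 6: row 9 has {1,2,3,4,5,7,9}; col 6 has {1,5,8,9}; box has {1,2,4,9} → only 6 remains.
r9c8 = 8: row 9 has {1,2,3,4,5,6,7,9}; col 8 has {1,3,4,5,7,9}; box has {1,3,4,9} → only 8 remains.
r1c2 = 6: row 1 has {1,3,5,8}; col 2 has {1,2,4,7,9}; box has {1,2,3,4,5,7,8,9} → only 6 remains.
r1c8 = 2: row 1 has {1,3,5,6,8}; col 8 has {1,3,4,5,7,8,9}; box has {1,3,4,7,8} → only 2 remains.
r1c9 = 9: row 1 has {1,2,3,5,6,8}; col 9 has {1,3,4,6,8}; box has {1,2,3,4,7,8} → only 9 remains.
r2c6 = 2: row 2 has {1,3,4,7,8,9}; col 6 has {1,5,6,8,9}; box has {1,3,5,6,8,9} → only 2 remains.
r2c9 = 5: row 2 has {1,2,3,4,7,8,9}; col 9 has {1,3,4,6,8,9}; box has {1,2,3,4,7,8,9} → only 5 remains.
r4c2 = 5: row 4 has {1,2,3,6,7,8,9}; col 2 has {1,2,4,6,7,9}; box has {1,2,4,6,7,9} → only 5 remains.
r4c4 = 4: row 4 has {1,2,3,5,6,7,8,9}; col 4 has {1,2,3,6,9}; box has {1,2,3,5,6,7,8,9} → only 4 remains.
r5c2 = 8: row 5 has {1,2,3,4,5,6,7,9}; col 2 has {1,2,4,5,6,7,9}; box has {1,2,4,5,6,7,9} → only 8 remains.
r6c2 = 3: row 6 has {1,2,4,5,6,7,8,9}; col 2 has {1,2,4,5,6,7,8,9}; box has {1,2,4,5,6,7,8,9} → only 3 remains.
r7c6 = 7: row 7 has {1,3,4,9}; col 6 has {1,2,5,6,8,9}; box has {1,2,4,6,9} → only 7 remains.
r7c8 = 6: row 7 has {1,3,4,7,9}; col 8 has {1,2,3,4,5,7,8,9}; box has {1,3,4,8,9} → only 6 remains.
r7c9 = 2: row 7 has {1,3,4,6,7,9}; col 9 has {1,3,4,5,6,8,9}; box has {1,3,4,6,8,9} → only 2 remains.
r8c4 = 5: row 8 has {1,2,4,6,8,9}; col 4 has {1,2,3,4,6,9}; box has {1,2,4,6,7,9} → only 5 remains.
r8c6 = 3: row 8 has {1,2,4,5,6,8,9}; col 6 has {1,2,5,6,7,8,9}; box has {1,2,4,5,6,7,9} → only 3 remains.
r8c9 = 7: row 8 has {1,2,3,4,5,6,8,9}; col 9 has {1,2,3,4,5,6,8,9}; box has {1,2,3,4,6,8,9} → only 7 remains.
r1c4 = 7: row 1 has {1,2,3,5,6,8,9}; col 4 has {1,2,3,4,5,6,9}; box has {1,2,3,5,6,8,9} → only 7 remains.
r1c6 = 4: row 1 has {1,2,3,5,6,7,8,9}; col 6 has {1,2,3,5,6,7,8,9}; box has {1,2,3,5,6,7,8,9} → only 4 remains.
r2c7 = 6: row 2 has {1,2,3,4,5,7,8,9}; col 7 has {1,2,3,4,7,8,9}; box has {1,2,3,4,5,7,8,9} → only 6 remains.
r7c4 = 8: row 7 has {1,2,3,4,6,7,9}; col 4 has {1,2,3,4,5,6,7,9}; box has {1,2,3,4,5,6,7,9} → only 8 remains.

8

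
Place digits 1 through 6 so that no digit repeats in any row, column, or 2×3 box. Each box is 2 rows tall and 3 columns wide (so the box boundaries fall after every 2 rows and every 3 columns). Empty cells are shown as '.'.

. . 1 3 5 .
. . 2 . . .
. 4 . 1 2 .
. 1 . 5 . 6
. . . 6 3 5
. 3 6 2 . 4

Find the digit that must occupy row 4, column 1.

row 1, column 2 = 6: row 1 has {1,3,5}; col 2 has {1,3,4}; box has {1,2} → only 6 remains.
row 1, column 6 = 2: row 1 has {1,3,5,6}; col 6 has {4,5,6}; box has {3,5} → only 2 remains.
row 2, column 2 = 5: row 2 has {2}; col 2 has {1,3,4,6}; box has {1,2,6} → only 5 remains.
row 2, column 4 = 4: row 2 has {2,5}; col 4 has {1,2,3,5,6}; box has {2,3,5} → only 4 remains.
row 2, column 6 = 1: row 2 has {2,4,5}; col 6 has {2,4,5,6}; box has {2,3,4,5} → only 1 remains.
row 3, column 6 = 3: row 3 has {1,2,4}; col 6 has {1,2,4,5,6}; box has {1,2,5,6} → only 3 remains.
row 4, column 3 = 3: row 4 has {1,5,6}; col 3 has {1,2,6}; box has {1,4} → only 3 remains.
row 4, column 5 = 4: row 4 has {1,3,5,6}; col 5 has {2,3,5}; box has {1,2,3,5,6} → only 4 remains.
row 5, column 2 = 2: row 5 has {3,5,6}; col 2 has {1,3,4,5,6}; box has {3,6} → only 2 remains.
row 5, column 3 = 4: row 5 has {2,3,5,6}; col 3 has {1,2,3,6}; box has {2,3,6} → only 4 remains.
row 6, column 5 = 1: row 6 has {2,3,4,6}; col 5 has {2,3,4,5}; box has {2,3,4,5,6} → only 1 remains.
row 1, column 1 = 4: row 1 has {1,2,3,5,6}; col 1 has {}; box has {1,2,5,6} → only 4 remains.
row 2, column 1 = 3: row 2 has {1,2,4,5}; col 1 has {4}; box has {1,2,4,5,6} → only 3 remains.
row 2, column 5 = 6: row 2 has {1,2,3,4,5}; col 5 has {1,2,3,4,5}; box has {1,2,3,4,5} → only 6 remains.
row 3, column 3 = 5: row 3 has {1,2,3,4}; col 3 has {1,2,3,4,6}; box has {1,3,4} → only 5 remains.
row 4, column 1 = 2: row 4 has {1,3,4,5,6}; col 1 has {3,4}; box has {1,3,4,5} → only 2 remains.

2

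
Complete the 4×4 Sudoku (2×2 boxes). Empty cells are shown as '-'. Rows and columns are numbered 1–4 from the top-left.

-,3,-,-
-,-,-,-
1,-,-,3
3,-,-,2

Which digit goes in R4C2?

4

R3C3 = 4: row 3 has {1,3}; col 3 has {}; box has {2,3} → only 4 remains.
R4C2 = 4: row 4 has {2,3}; col 2 has {3}; box has {1,3} → only 4 remains.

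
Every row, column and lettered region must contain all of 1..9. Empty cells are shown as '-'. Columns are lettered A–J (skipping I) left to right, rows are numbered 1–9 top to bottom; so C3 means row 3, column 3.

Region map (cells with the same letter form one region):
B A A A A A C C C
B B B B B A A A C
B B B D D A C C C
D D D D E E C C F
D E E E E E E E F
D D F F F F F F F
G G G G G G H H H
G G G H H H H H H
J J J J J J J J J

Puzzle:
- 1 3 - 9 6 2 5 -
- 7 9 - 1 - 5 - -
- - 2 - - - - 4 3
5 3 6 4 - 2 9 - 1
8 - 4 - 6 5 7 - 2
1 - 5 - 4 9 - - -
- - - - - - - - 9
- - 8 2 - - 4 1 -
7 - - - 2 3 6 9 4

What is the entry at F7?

1

A1 = 4: row 1 has {1,2,3,5,6,9}; col 1 has {1,5,7,8}; region has {1,2,7,9} → only 4 remains.
A3 = 6: row 3 has {2,3,4}; col 1 has {1,4,5,7,8}; region has {1,2,4,7,9} → only 6 remains.
E3 = 7: row 3 has {2,3,4,6}; col 5 has {1,2,4,6,9}; region has {1,3,4,5,6,8} → only 7 remains.
F3 = 8: row 3 has {2,3,4,6,7}; col 6 has {2,3,5,6,9}; region has {1,3,5,6,9} → only 8 remains.
G3 = 1: row 3 has {2,3,4,6,7,8}; col 7 has {2,4,5,6,7,9}; region has {2,3,4,5,9} → only 1 remains.
E4 = 8: row 4 has {1,2,3,4,5,6,9}; col 5 has {1,2,4,6,7,9}; region has {2,4,5,6,7} → only 8 remains.
H4 = 7: row 4 has {1,2,3,4,5,6,8,9}; col 8 has {1,4,5,9}; region has {1,2,3,4,5,9} → only 7 remains.
B5 = 9: row 5 has {2,4,5,6,7,8}; col 2 has {1,3,7}; region has {2,4,5,6,7,8} → only 9 remains.
H5 = 3: row 5 has {2,4,5,6,7,8,9}; col 8 has {1,4,5,7,9}; region has {2,4,5,6,7,8,9} → only 3 remains.
B6 = 2: row 6 has {1,4,5,9}; col 2 has {1,3,7,9}; region has {1,3,4,5,6,7,8} → only 2 remains.
F8 = 7: row 8 has {1,2,4,8}; col 6 has {2,3,5,6,8,9}; region has {1,2,4,9} → only 7 remains.
C9 = 1: row 9 has {2,3,4,6,7,9}; col 3 has {2,3,4,5,6,8,9}; region has {2,3,4,6,7,9} → only 1 remains.
D1 = 7: row 1 has {1,2,3,4,5,6,9}; col 4 has {2,4}; region has {1,3,5,6,8,9} → only 7 remains.
J1 = 8: row 1 has {1,2,3,4,5,6,7,9}; col 9 has {1,2,3,4,9}; region has {1,2,3,4,5,7,9} → only 8 remains.
A2 = 3: row 2 has {1,5,7,9}; col 1 has {1,4,5,6,7,8}; region has {1,2,4,6,7,9} → only 3 remains.
D2 = 8: row 2 has {1,3,5,7,9}; col 4 has {2,4,7}; region has {1,2,3,4,6,7,9} → only 8 remains.
F2 = 4: row 2 has {1,3,5,7,8,9}; col 6 has {2,3,5,6,7,8,9}; region has {1,3,5,6,7,8,9} → only 4 remains.
H2 = 2: row 2 has {1,3,4,5,7,8,9}; col 8 has {1,3,4,5,7,9}; region has {1,3,4,5,6,7,8,9} → only 2 remains.
J2 = 6: row 2 has {1,2,3,4,5,7,8,9}; col 9 has {1,2,3,4,8,9}; region has {1,2,3,4,5,7,8,9} → only 6 remains.
B3 = 5: row 3 has {1,2,3,4,6,7,8}; col 2 has {1,2,3,7,9}; region has {1,2,3,4,6,7,8,9} → only 5 remains.
D3 = 9: row 3 has {1,2,3,4,5,6,7,8}; col 4 has {2,4,7,8}; region has {1,2,3,4,5,6,7,8} → only 9 remains.
D5 = 1: row 5 has {2,3,4,5,6,7,8,9}; col 4 has {2,4,7,8,9}; region has {2,3,4,5,6,7,8,9} → only 1 remains.
J6 = 7: row 6 has {1,2,4,5,9}; col 9 has {1,2,3,4,6,8,9}; region has {1,2,4,5,9} → only 7 remains.
A7 = 2: row 7 has {9}; col 1 has {1,3,4,5,6,7,8}; region has {8} → only 2 remains.
C7 = 7: row 7 has {2,9}; col 3 has {1,2,3,4,5,6,8,9}; region has {2,8} → only 7 remains.
F7 = 1: row 7 has {2,7,9}; col 6 has {2,3,4,5,6,7,8,9}; region has {2,7,8} → only 1 remains.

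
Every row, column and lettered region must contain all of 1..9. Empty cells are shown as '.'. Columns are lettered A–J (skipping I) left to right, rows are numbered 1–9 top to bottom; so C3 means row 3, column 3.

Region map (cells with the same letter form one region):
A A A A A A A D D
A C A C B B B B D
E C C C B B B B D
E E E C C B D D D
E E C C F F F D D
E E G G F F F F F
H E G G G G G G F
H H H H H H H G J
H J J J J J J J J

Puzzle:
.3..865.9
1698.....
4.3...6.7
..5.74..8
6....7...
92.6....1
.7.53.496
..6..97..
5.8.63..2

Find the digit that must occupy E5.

2

A4 = 3: row 4 has {4,5,7,8}; col 1 has {1,4,5,6,9}; region has {2,4,5,6,7,9} → only 3 remains.
B4 = 1: row 4 has {3,4,5,7,8}; col 2 has {2,3,6,7}; region has {2,3,4,5,6,7,9} → only 1 remains.
G4 = 2: row 4 has {1,3,4,5,7,8}; col 7 has {4,5,6,7}; region has {7,8,9} → only 2 remains.
H4 = 6: row 4 has {1,2,3,4,5,7,8}; col 8 has {9}; region has {2,7,8,9} → only 6 remains.
B5 = 8: row 5 has {6,7}; col 2 has {1,2,3,6,7}; region has {1,2,3,4,5,6,7,9} → only 8 remains.
C6 = 7: row 6 has {1,2,6,9}; col 3 has {3,5,6,8,9}; region has {3,4,5,6,9} → only 7 remains.
B8 = 4: row 8 has {6,7,9}; col 2 has {1,2,3,6,7,8}; region has {5,6,7,9} → only 4 remains.
J8 = 5: row 8 has {4,6,7,9}; col 9 has {1,2,6,7,8,9}; region has {2,3,6,8} → only 5 remains.
B9 = 9: row 9 has {2,3,5,6,8}; col 2 has {1,2,3,4,6,7,8}; region has {2,3,5,6,8} → only 9 remains.
G9 = 1: row 9 has {2,3,5,6,8,9}; col 7 has {2,4,5,6,7}; region has {2,3,5,6,8,9} → only 1 remains.
G2 = 3: row 2 has {1,6,8,9}; col 7 has {1,2,4,5,6,7}; region has {4,6} → only 3 remains.
J2 = 4: row 2 has {1,3,6,8,9}; col 9 has {1,2,5,6,7,8,9}; region has {2,6,7,8,9} → only 4 remains.
B3 = 5: row 3 has {3,4,6,7}; col 2 has {1,2,3,4,6,7,8,9}; region has {3,6,7,8} → only 5 remains.
D4 = 9: row 4 has {1,2,3,4,5,6,7,8}; col 4 has {5,6,8}; region has {3,5,6,7,8} → only 9 remains.
G5 = 9: row 5 has {6,7,8}; col 7 has {1,2,3,4,5,6,7}; region has {1,6,7} → only 9 remains.
J5 = 3: row 5 has {6,7,8,9}; col 9 has {1,2,4,5,6,7,8,9}; region has {2,4,6,7,8,9} → only 3 remains.
G6 = 8: row 6 has {1,2,6,7,9}; col 7 has {1,2,3,4,5,6,7,9}; region has {1,6,7,9} → only 8 remains.
H1 = 1: row 1 has {3,5,6,8,9}; col 8 has {6,9}; region has {2,3,4,6,7,8,9} → only 1 remains.
H5 = 5: row 5 has {3,6,7,8,9}; col 8 has {1,6,9}; region has {1,2,3,4,6,7,8,9} → only 5 remains.
F6 = 5: row 6 has {1,2,6,7,8,9}; col 6 has {3,4,6,7,9}; region has {1,6,7,8,9} → only 5 remains.
F2 = 2: row 2 has {1,3,4,6,8,9}; col 6 has {3,4,5,6,7,9}; region has {3,4,6} → only 2 remains.
H2 = 7: row 2 has {1,2,3,4,6,8,9}; col 8 has {1,5,6,9}; region has {2,3,4,6} → only 7 remains.
H3 = 8: row 3 has {3,4,5,6,7}; col 8 has {1,5,6,7,9}; region has {2,3,4,6,7} → only 8 remains.
E6 = 4: row 6 has {1,2,5,6,7,8,9}; col 5 has {3,6,7,8}; region has {1,5,6,7,8,9} → only 4 remains.
H6 = 3: row 6 has {1,2,4,5,6,7,8,9}; col 8 has {1,5,6,7,8,9}; region has {1,4,5,6,7,8,9} → only 3 remains.
H8 = 2: row 8 has {4,5,6,7,9}; col 8 has {1,3,5,6,7,8,9}; region has {3,4,5,6,7,9} → only 2 remains.
H9 = 4: row 9 has {1,2,3,5,6,8,9}; col 8 has {1,2,3,5,6,7,8,9}; region has {1,2,3,5,6,8,9} → only 4 remains.
E2 = 5: row 2 has {1,2,3,4,6,7,8,9}; col 5 has {3,4,6,7,8}; region has {2,3,4,6,7,8} → only 5 remains.
F3 = 1: row 3 has {3,4,5,6,7,8}; col 6 has {2,3,4,5,6,7,9}; region has {2,3,4,5,6,7,8} → only 1 remains.
E5 = 2: row 5 has {3,5,6,7,8,9}; col 5 has {3,4,5,6,7,8}; region has {1,3,4,5,6,7,8,9} → only 2 remains.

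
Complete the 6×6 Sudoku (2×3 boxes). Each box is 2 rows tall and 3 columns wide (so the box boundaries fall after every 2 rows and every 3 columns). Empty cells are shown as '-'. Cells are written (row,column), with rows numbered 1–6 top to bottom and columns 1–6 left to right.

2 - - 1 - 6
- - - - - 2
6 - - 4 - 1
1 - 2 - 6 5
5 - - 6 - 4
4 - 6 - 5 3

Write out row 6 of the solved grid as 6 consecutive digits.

(2,1) = 3 (sole candidate).
(2,4) = 5 (sole candidate).
(2,5) = 4 (sole candidate).
(4,4) = 3 (sole candidate).
(6,4) = 2: row 6 has {3,4,5,6}; col 4 has {1,3,4,5,6}; box has {3,4,5,6} → only 2 remains.
(1,5) = 3 (sole candidate).
(2,3) = 1 (sole candidate).
(3,5) = 2 (sole candidate).
(4,2) = 4 (sole candidate).
(5,3) = 3 (sole candidate).
(5,5) = 1 (sole candidate).
(6,2) = 1: row 6 has {2,3,4,5,6}; col 2 has {4}; box has {3,4,5,6} → only 1 remains.

416253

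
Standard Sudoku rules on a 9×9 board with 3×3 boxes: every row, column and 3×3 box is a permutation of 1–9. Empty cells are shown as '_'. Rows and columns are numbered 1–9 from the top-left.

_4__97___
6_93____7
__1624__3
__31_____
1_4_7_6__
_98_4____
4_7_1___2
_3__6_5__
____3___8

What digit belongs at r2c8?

4

r8c3 = 2 (sole candidate).
r1c3 = 5 (sole candidate).
r1c4 = 8 (sole candidate).
r2c5 = 5 (sole candidate).
r2c6 = 1 (sole candidate).
r4c5 = 8 (sole candidate).
r9c3 = 6 (sole candidate).
r1c1 = 3 (hidden single in row 1).
r3c8 = 5 (hidden single in row 3).
r3c7 = 9 (hidden single in row 3).
r7c7 = 3 (sole candidate).
r5c8 = 8 (hidden single in row 5).
r5c6 = 3 (hidden single in row 5).
r6c8 = 3 (hidden single in row 6).
r6c6 = 6 (hidden single in row 6).
r4c2 = 6 (hidden single in row 4).
r7c8 = 6 (hidden single in row 7).
r1c9 = 6 (hidden single in row 1).
r9c2 = 1 (hidden single in column 2).
r3c2 = 7 (hidden single in column 2).
r3c1 = 8 (sole candidate).
r8c1 = 9 (sole candidate).
r8c6 = 8 (sole candidate).
r9c1 = 5 (sole candidate).
r2c2 = 2 (sole candidate).
r2c8 = 4: row 2 has {1,2,3,5,6,7,9}; col 8 has {3,5,6,8}; box has {3,5,6,7,9} → only 4 remains.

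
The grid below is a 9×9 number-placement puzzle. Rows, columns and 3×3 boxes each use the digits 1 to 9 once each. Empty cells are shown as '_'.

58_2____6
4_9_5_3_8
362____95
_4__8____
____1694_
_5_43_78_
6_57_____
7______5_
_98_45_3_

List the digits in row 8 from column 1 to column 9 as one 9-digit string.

714368259

R3C5 = 7 (sole candidate).
R5C4 = 5 (sole candidate).
R1C5 = 9 (sole candidate).
R2C6 = 1 (sole candidate).
R3C4 = 8 (sole candidate).
R3C6 = 4 (sole candidate).
R3C7 = 1 (sole candidate).
R4C4 = 9 (sole candidate).
R6C6 = 2 (sole candidate).
R6C9 = 1 (sole candidate).
R7C5 = 2 (sole candidate).
R7C8 = 1 (sole candidate).
R8C5 = 6: row 8 has {5,7}; col 5 has {1,2,3,4,5,7,8,9}; box has {2,4,5,7} → only 6 remains.
R9C4 = 1 (sole candidate).
R1C6 = 3 (sole candidate).
R1C7 = 4 (sole candidate).
R1C8 = 7 (sole candidate).
R2C2 = 7 (sole candidate).
R2C4 = 6 (sole candidate).
R2C8 = 2 (sole candidate).
R4C6 = 7 (sole candidate).
R4C8 = 6 (sole candidate).
R6C1 = 9 (sole candidate).
R6C3 = 6 (sole candidate).
R7C2 = 3 (sole candidate).
R7C7 = 8 (sole candidate).
R8C4 = 3: row 8 has {5,6,7}; col 4 has {1,2,4,5,6,7,8,9}; box has {1,2,4,5,6,7} → only 3 remains.
R8C7 = 2: row 8 has {3,5,6,7}; col 7 has {1,3,4,7,8,9}; box has {1,3,5,8} → only 2 remains.
R9C1 = 2 (sole candidate).
R9C7 = 6 (sole candidate).
R9C9 = 7 (sole candidate).
R1C3 = 1 (sole candidate).
R4C1 = 1 (sole candidate).
R4C3 = 3 (sole candidate).
R4C7 = 5 (sole candidate).
R4C9 = 2 (sole candidate).
R5C1 = 8 (sole candidate).
R5C2 = 2 (sole candidate).
R5C3 = 7 (sole candidate).
R5C9 = 3 (sole candidate).
R7C6 = 9 (sole candidate).
R7C9 = 4 (sole candidate).
R8C2 = 1: row 8 has {2,3,5,6,7}; col 2 has {2,3,4,5,6,7,8,9}; box has {2,3,5,6,7,8,9} → only 1 remains.
R8C3 = 4: row 8 has {1,2,3,5,6,7}; col 3 has {1,2,3,5,6,7,8,9}; box has {1,2,3,5,6,7,8,9} → only 4 remains.
R8C6 = 8: row 8 has {1,2,3,4,5,6,7}; col 6 has {1,2,3,4,5,6,7,9}; box has {1,2,3,4,5,6,7,9} → only 8 remains.
R8C9 = 9: row 8 has {1,2,3,4,5,6,7,8}; col 9 has {1,2,3,4,5,6,7,8}; box has {1,2,3,4,5,6,7,8} → only 9 remains.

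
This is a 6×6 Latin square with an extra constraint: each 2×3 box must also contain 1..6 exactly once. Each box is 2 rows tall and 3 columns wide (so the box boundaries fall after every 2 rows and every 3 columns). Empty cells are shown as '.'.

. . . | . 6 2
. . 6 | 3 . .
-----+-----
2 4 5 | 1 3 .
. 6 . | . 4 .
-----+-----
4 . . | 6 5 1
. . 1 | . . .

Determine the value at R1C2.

1

R2C5 = 1: row 2 has {3,6}; col 5 has {3,4,5,6}; box has {2,3,6} → only 1 remains.
R3C6 = 6: row 3 has {1,2,3,4,5}; col 6 has {1,2}; box has {1,3,4} → only 6 remains.
R4C3 = 3: row 4 has {4,6}; col 3 has {1,5,6}; box has {2,4,5,6} → only 3 remains.
R4C6 = 5: row 4 has {3,4,6}; col 6 has {1,2,6}; box has {1,3,4,6} → only 5 remains.
R5C3 = 2: row 5 has {1,4,5,6}; col 3 has {1,3,5,6}; box has {1,4} → only 2 remains.
R6C5 = 2: row 6 has {1}; col 5 has {1,3,4,5,6}; box has {1,5,6} → only 2 remains.
R1C3 = 4: row 1 has {2,6}; col 3 has {1,2,3,5,6}; box has {6} → only 4 remains.
R1C4 = 5: row 1 has {2,4,6}; col 4 has {1,3,6}; box has {1,2,3,6} → only 5 remains.
R2C1 = 5: row 2 has {1,3,6}; col 1 has {2,4}; box has {4,6} → only 5 remains.
R2C2 = 2: row 2 has {1,3,5,6}; col 2 has {4,6}; box has {4,5,6} → only 2 remains.
R2C6 = 4: row 2 has {1,2,3,5,6}; col 6 has {1,2,5,6}; box has {1,2,3,5,6} → only 4 remains.
R4C1 = 1: row 4 has {3,4,5,6}; col 1 has {2,4,5}; box has {2,3,4,5,6} → only 1 remains.
R4C4 = 2: row 4 has {1,3,4,5,6}; col 4 has {1,3,5,6}; box has {1,3,4,5,6} → only 2 remains.
R5C2 = 3: row 5 has {1,2,4,5,6}; col 2 has {2,4,6}; box has {1,2,4} → only 3 remains.
R6C1 = 6: row 6 has {1,2}; col 1 has {1,2,4,5}; box has {1,2,3,4} → only 6 remains.
R6C2 = 5: row 6 has {1,2,6}; col 2 has {2,3,4,6}; box has {1,2,3,4,6} → only 5 remains.
R6C4 = 4: row 6 has {1,2,5,6}; col 4 has {1,2,3,5,6}; box has {1,2,5,6} → only 4 remains.
R6C6 = 3: row 6 has {1,2,4,5,6}; col 6 has {1,2,4,5,6}; box has {1,2,4,5,6} → only 3 remains.
R1C1 = 3: row 1 has {2,4,5,6}; col 1 has {1,2,4,5,6}; box has {2,4,5,6} → only 3 remains.
R1C2 = 1: row 1 has {2,3,4,5,6}; col 2 has {2,3,4,5,6}; box has {2,3,4,5,6} → only 1 remains.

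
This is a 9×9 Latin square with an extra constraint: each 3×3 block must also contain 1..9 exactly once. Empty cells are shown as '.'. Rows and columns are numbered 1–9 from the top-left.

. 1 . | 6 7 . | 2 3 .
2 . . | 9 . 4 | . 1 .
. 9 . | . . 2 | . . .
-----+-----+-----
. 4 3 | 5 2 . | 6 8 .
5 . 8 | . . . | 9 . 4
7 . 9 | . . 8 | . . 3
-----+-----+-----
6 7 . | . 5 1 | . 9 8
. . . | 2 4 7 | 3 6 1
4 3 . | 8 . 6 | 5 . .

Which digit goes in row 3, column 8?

row 1, column 1 = 8: row 1 has {1,2,3,6,7}; col 1 has {2,4,5,6,7}; box has {1,2,9} → only 8 remains.
row 1, column 6 = 5: row 1 has {1,2,3,6,7,8}; col 6 has {1,2,4,6,7,8}; box has {2,4,6,7,9} → only 5 remains.
row 1, column 9 = 9: row 1 has {1,2,3,5,6,7,8}; col 9 has {1,3,4,8}; box has {1,2,3} → only 9 remains.
row 3, column 1 = 3: row 3 has {2,9}; col 1 has {2,4,5,6,7,8}; box has {1,2,8,9} → only 3 remains.
row 3, column 4 = 1: row 3 has {2,3,9}; col 4 has {2,5,6,8,9}; box has {2,4,5,6,7,9} → only 1 remains.
row 3, column 5 = 8: row 3 has {1,2,3,9}; col 5 has {2,4,5,7}; box has {1,2,4,5,6,7,9} → only 8 remains.
row 4, column 1 = 1: row 4 has {2,3,4,5,6,8}; col 1 has {2,3,4,5,6,7,8}; box has {3,4,5,7,8,9} → only 1 remains.
row 4, column 6 = 9: row 4 has {1,2,3,4,5,6,8}; col 6 has {1,2,4,5,6,7,8}; box has {2,5,8} → only 9 remains.
row 4, column 9 = 7: row 4 has {1,2,3,4,5,6,8,9}; col 9 has {1,3,4,8,9}; box has {3,4,6,8,9} → only 7 remains.
row 5, column 6 = 3: row 5 has {4,5,8,9}; col 6 has {1,2,4,5,6,7,8,9}; box has {2,5,8,9} → only 3 remains.
row 5, column 8 = 2: row 5 has {3,4,5,8,9}; col 8 has {1,3,6,8,9}; box has {3,4,6,7,8,9} → only 2 remains.
row 6, column 4 = 4: row 6 has {3,7,8,9}; col 4 has {1,2,5,6,8,9}; box has {2,3,5,8,9} → only 4 remains.
row 6, column 7 = 1: row 6 has {3,4,7,8,9}; col 7 has {2,3,5,6,9}; box has {2,3,4,6,7,8,9} → only 1 remains.
row 6, column 8 = 5: row 6 has {1,3,4,7,8,9}; col 8 has {1,2,3,6,8,9}; box has {1,2,3,4,6,7,8,9} → only 5 remains.
row 7, column 3 = 2: row 7 has {1,5,6,7,8,9}; col 3 has {3,8,9}; box has {3,4,6,7} → only 2 remains.
row 7, column 4 = 3: row 7 has {1,2,5,6,7,8,9}; col 4 has {1,2,4,5,6,8,9}; box has {1,2,4,5,6,7,8} → only 3 remains.
row 7, column 7 = 4: row 7 has {1,2,3,5,6,7,8,9}; col 7 has {1,2,3,5,6,9}; box has {1,3,5,6,8,9} → only 4 remains.
row 8, column 1 = 9: row 8 has {1,2,3,4,6,7}; col 1 has {1,2,3,4,5,6,7,8}; box has {2,3,4,6,7} → only 9 remains.
row 8, column 3 = 5: row 8 has {1,2,3,4,6,7,9}; col 3 has {2,3,8,9}; box has {2,3,4,6,7,9} → only 5 remains.
row 9, column 3 = 1: row 9 has {3,4,5,6,8}; col 3 has {2,3,5,8,9}; box has {2,3,4,5,6,7,9} → only 1 remains.
row 9, column 5 = 9: row 9 has {1,3,4,5,6,8}; col 5 has {2,4,5,7,8}; box has {1,2,3,4,5,6,7,8} → only 9 remains.
row 9, column 8 = 7: row 9 has {1,3,4,5,6,8,9}; col 8 has {1,2,3,5,6,8,9}; box has {1,3,4,5,6,8,9} → only 7 remains.
row 9, column 9 = 2: row 9 has {1,3,4,5,6,7,8,9}; col 9 has {1,3,4,7,8,9}; box has {1,3,4,5,6,7,8,9} → only 2 remains.
row 1, column 3 = 4: row 1 has {1,2,3,5,6,7,8,9}; col 3 has {1,2,3,5,8,9}; box has {1,2,3,8,9} → only 4 remains.
row 2, column 5 = 3: row 2 has {1,2,4,9}; col 5 has {2,4,5,7,8,9}; box has {1,2,4,5,6,7,8,9} → only 3 remains.
row 3, column 7 = 7: row 3 has {1,2,3,8,9}; col 7 has {1,2,3,4,5,6,9}; box has {1,2,3,9} → only 7 remains.
row 3, column 8 = 4: row 3 has {1,2,3,7,8,9}; col 8 has {1,2,3,5,6,7,8,9}; box has {1,2,3,7,9} → only 4 remains.

4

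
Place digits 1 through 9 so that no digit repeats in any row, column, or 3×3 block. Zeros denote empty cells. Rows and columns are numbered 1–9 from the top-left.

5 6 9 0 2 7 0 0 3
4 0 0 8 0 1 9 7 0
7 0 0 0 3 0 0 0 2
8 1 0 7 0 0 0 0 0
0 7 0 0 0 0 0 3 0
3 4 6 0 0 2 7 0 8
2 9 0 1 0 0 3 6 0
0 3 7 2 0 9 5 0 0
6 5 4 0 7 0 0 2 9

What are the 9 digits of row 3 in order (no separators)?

781936452

r1c4 = 4: row 1 has {2,3,5,6,7,9}; col 4 has {1,2,7,8}; box has {1,2,3,7,8} → only 4 remains.
r2c2 = 2: row 2 has {1,4,7,8,9}; col 2 has {1,3,4,5,6,7,9}; box has {4,5,6,7,9} → only 2 remains.
r2c3 = 3: row 2 has {1,2,4,7,8,9}; col 3 has {4,6,7,9}; box has {2,4,5,6,7,9} → only 3 remains.
r3c2 = 8: row 3 has {2,3,7}; col 2 has {1,2,3,4,5,6,7,9}; box has {2,3,4,5,6,7,9} → only 8 remains.
r3c3 = 1: row 3 has {2,3,7,8}; col 3 has {3,4,6,7,9}; box has {2,3,4,5,6,7,8,9} → only 1 remains.
r5c1 = 9: row 5 has {3,7}; col 1 has {2,3,4,5,6,7,8}; box has {1,3,4,6,7,8} → only 9 remains.
r7c3 = 8: row 7 has {1,2,3,6,9}; col 3 has {1,3,4,6,7,9}; box has {2,3,4,5,6,7,9} → only 8 remains.
r8c1 = 1: row 8 has {2,3,5,7,9}; col 1 has {2,3,4,5,6,7,8,9}; box has {2,3,4,5,6,7,8,9} → only 1 remains.
r8c9 = 4: row 8 has {1,2,3,5,7,9}; col 9 has {2,3,8,9}; box has {2,3,5,6,9} → only 4 remains.
r9c4 = 3: row 9 has {2,4,5,6,7,9}; col 4 has {1,2,4,7,8}; box has {1,2,7,9} → only 3 remains.
r9c6 = 8: row 9 has {2,3,4,5,6,7,9}; col 6 has {1,2,7,9}; box has {1,2,3,7,9} → only 8 remains.
r9c7 = 1: row 9 has {2,3,4,5,6,7,8,9}; col 7 has {3,5,7,9}; box has {2,3,4,5,6,9} → only 1 remains.
r1c7 = 8: row 1 has {2,3,4,5,6,7,9}; col 7 has {1,3,5,7,9}; box has {2,3,7,9} → only 8 remains.
r1c8 = 1: row 1 has {2,3,4,5,6,7,8,9}; col 8 has {2,3,6,7}; box has {2,3,7,8,9} → only 1 remains.
r7c9 = 7: row 7 has {1,2,3,6,8,9}; col 9 has {2,3,4,8,9}; box has {1,2,3,4,5,6,9} → only 7 remains.
r8c5 = 6: row 8 has {1,2,3,4,5,7,9}; col 5 has {2,3,7}; box has {1,2,3,7,8,9} → only 6 remains.
r8c8 = 8: row 8 has {1,2,3,4,5,6,7,9}; col 8 has {1,2,3,6,7}; box has {1,2,3,4,5,6,7,9} → only 8 remains.
r2c5 = 5: row 2 has {1,2,3,4,7,8,9}; col 5 has {2,3,6,7}; box has {1,2,3,4,7,8} → only 5 remains.
r2c9 = 6: row 2 has {1,2,3,4,5,7,8,9}; col 9 has {2,3,4,7,8,9}; box has {1,2,3,7,8,9} → only 6 remains.
r3c6 = 6: row 3 has {1,2,3,7,8}; col 6 has {1,2,7,8,9}; box has {1,2,3,4,5,7,8} → only 6 remains.
r3c7 = 4: row 3 has {1,2,3,6,7,8}; col 7 has {1,3,5,7,8,9}; box has {1,2,3,6,7,8,9} → only 4 remains.
r3c8 = 5: row 3 has {1,2,3,4,6,7,8}; col 8 has {1,2,3,6,7,8}; box has {1,2,3,4,6,7,8,9} → only 5 remains.
r4c9 = 5: row 4 has {1,7,8}; col 9 has {2,3,4,6,7,8,9}; box has {3,7,8} → only 5 remains.
r5c9 = 1: row 5 has {3,7,9}; col 9 has {2,3,4,5,6,7,8,9}; box has {3,5,7,8} → only 1 remains.
r6c8 = 9: row 6 has {2,3,4,6,7,8}; col 8 has {1,2,3,5,6,7,8}; box has {1,3,5,7,8} → only 9 remains.
r7c5 = 4: row 7 has {1,2,3,6,7,8,9}; col 5 has {2,3,5,6,7}; box has {1,2,3,6,7,8,9} → only 4 remains.
r7c6 = 5: row 7 has {1,2,3,4,6,7,8,9}; col 6 has {1,2,6,7,8,9}; box has {1,2,3,4,6,7,8,9} → only 5 remains.
r3c4 = 9: row 3 has {1,2,3,4,5,6,7,8}; col 4 has {1,2,3,4,7,8}; box has {1,2,3,4,5,6,7,8} → only 9 remains.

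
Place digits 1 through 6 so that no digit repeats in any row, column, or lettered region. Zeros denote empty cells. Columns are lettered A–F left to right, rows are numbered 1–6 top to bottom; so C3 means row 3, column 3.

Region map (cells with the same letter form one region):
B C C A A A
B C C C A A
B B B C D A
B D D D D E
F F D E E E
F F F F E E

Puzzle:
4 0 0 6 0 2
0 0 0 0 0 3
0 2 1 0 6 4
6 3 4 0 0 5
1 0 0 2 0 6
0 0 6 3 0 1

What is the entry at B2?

6

A2 = 5: row 2 has {3}; col 1 has {1,4,6}; region has {1,2,4,6} → only 5 remains.
C2 = 2: row 2 has {3,5}; col 3 has {1,4,6}; region has {} → only 2 remains.
E2 = 1: row 2 has {2,3,5}; col 5 has {6}; region has {2,3,4,6} → only 1 remains.
A3 = 3: row 3 has {1,2,4,6}; col 1 has {1,4,5,6}; region has {1,2,4,5,6} → only 3 remains.
D3 = 5: row 3 has {1,2,3,4,6}; col 4 has {2,3,6}; region has {2} → only 5 remains.
D4 = 1: row 4 has {3,4,5,6}; col 4 has {2,3,5,6}; region has {3,4,6} → only 1 remains.
E4 = 2: row 4 has {1,3,4,5,6}; col 5 has {1,6}; region has {1,3,4,6} → only 2 remains.
C5 = 5: row 5 has {1,2,6}; col 3 has {1,2,4,6}; region has {1,2,3,4,6} → only 5 remains.
A6 = 2: row 6 has {1,3,6}; col 1 has {1,3,4,5,6}; region has {1,3,6} → only 2 remains.
E6 = 4: row 6 has {1,2,3,6}; col 5 has {1,2,6}; region has {1,2,5,6} → only 4 remains.
B1 = 1: row 1 has {2,4,6}; col 2 has {2,3}; region has {2,5} → only 1 remains.
C1 = 3: row 1 has {1,2,4,6}; col 3 has {1,2,4,5,6}; region has {1,2,5} → only 3 remains.
E1 = 5: row 1 has {1,2,3,4,6}; col 5 has {1,2,4,6}; region has {1,2,3,4,6} → only 5 remains.
D2 = 4: row 2 has {1,2,3,5}; col 4 has {1,2,3,5,6}; region has {1,2,3,5} → only 4 remains.
B5 = 4: row 5 has {1,2,5,6}; col 2 has {1,2,3}; region has {1,2,3,6} → only 4 remains.
E5 = 3: row 5 has {1,2,4,5,6}; col 5 has {1,2,4,5,6}; region has {1,2,4,5,6} → only 3 remains.
B6 = 5: row 6 has {1,2,3,4,6}; col 2 has {1,2,3,4}; region has {1,2,3,4,6} → only 5 remains.
B2 = 6: row 2 has {1,2,3,4,5}; col 2 has {1,2,3,4,5}; region has {1,2,3,4,5} → only 6 remains.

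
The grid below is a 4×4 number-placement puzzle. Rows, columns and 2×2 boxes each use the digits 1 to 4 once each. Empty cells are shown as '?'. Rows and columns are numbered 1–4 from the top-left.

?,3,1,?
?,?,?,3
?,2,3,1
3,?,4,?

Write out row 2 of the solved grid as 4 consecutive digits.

1423

r2c3 = 2: row 2 has {3}; col 3 has {1,3,4}; box has {1,3} → only 2 remains.
r3c1 = 4: row 3 has {1,2,3}; col 1 has {3}; box has {2,3} → only 4 remains.
r4c2 = 1: row 4 has {3,4}; col 2 has {2,3}; box has {2,3,4} → only 1 remains.
r4c4 = 2: row 4 has {1,3,4}; col 4 has {1,3}; box has {1,3,4} → only 2 remains.
r1c1 = 2: row 1 has {1,3}; col 1 has {3,4}; box has {3} → only 2 remains.
r1c4 = 4: row 1 has {1,2,3}; col 4 has {1,2,3}; box has {1,2,3} → only 4 remains.
r2c1 = 1: row 2 has {2,3}; col 1 has {2,3,4}; box has {2,3} → only 1 remains.
r2c2 = 4: row 2 has {1,2,3}; col 2 has {1,2,3}; box has {1,2,3} → only 4 remains.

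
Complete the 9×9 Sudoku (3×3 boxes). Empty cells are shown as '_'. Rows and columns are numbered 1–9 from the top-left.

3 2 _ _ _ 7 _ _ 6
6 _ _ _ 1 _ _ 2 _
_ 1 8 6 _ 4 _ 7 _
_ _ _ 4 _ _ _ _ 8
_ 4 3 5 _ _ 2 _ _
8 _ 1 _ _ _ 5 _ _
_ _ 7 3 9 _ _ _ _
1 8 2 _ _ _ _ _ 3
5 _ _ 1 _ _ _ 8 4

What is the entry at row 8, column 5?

4

row 3, column 1 = 9 (sole candidate).
row 3, column 7 = 3 (sole candidate).
row 3, column 9 = 5 (sole candidate).
row 5, column 1 = 7 (sole candidate).
row 7, column 1 = 4 (sole candidate).
row 7, column 2 = 6 (sole candidate).
row 7, column 7 = 1 (sole candidate).
row 7, column 8 = 5 (sole candidate).
row 7, column 9 = 2 (sole candidate).
row 8, column 4 = 7 (sole candidate).
row 9, column 3 = 9 (sole candidate).
row 2, column 9 = 9 (sole candidate).
row 3, column 5 = 2 (sole candidate).
row 4, column 1 = 2 (sole candidate).
row 5, column 9 = 1 (sole candidate).
row 6, column 2 = 9 (sole candidate).
row 6, column 4 = 2 (sole candidate).
row 6, column 9 = 7 (sole candidate).
row 7, column 6 = 8 (sole candidate).
row 9, column 2 = 3 (sole candidate).
row 9, column 5 = 6 (sole candidate).
row 9, column 6 = 2 (sole candidate).
row 9, column 7 = 7 (sole candidate).
row 2, column 4 = 8 (sole candidate).
row 2, column 7 = 4 (sole candidate).
row 4, column 2 = 5 (sole candidate).
row 4, column 3 = 6 (sole candidate).
row 4, column 7 = 9 (sole candidate).
row 4, column 8 = 3 (sole candidate).
row 5, column 5 = 8 (sole candidate).
row 5, column 8 = 6 (sole candidate).
row 6, column 5 = 3 (sole candidate).
row 6, column 6 = 6 (sole candidate).
row 6, column 8 = 4 (sole candidate).
row 8, column 6 = 5 (sole candidate).
row 8, column 7 = 6 (sole candidate).
row 8, column 8 = 9 (sole candidate).
row 1, column 4 = 9 (sole candidate).
row 1, column 5 = 5 (sole candidate).
row 1, column 7 = 8 (sole candidate).
row 1, column 8 = 1 (sole candidate).
row 2, column 2 = 7 (sole candidate).
row 2, column 3 = 5 (sole candidate).
row 2, column 6 = 3 (sole candidate).
row 4, column 5 = 7 (sole candidate).
row 4, column 6 = 1 (sole candidate).
row 5, column 6 = 9 (sole candidate).
row 8, column 5 = 4: row 8 has {1,2,3,5,6,7,8,9}; col 5 has {1,2,3,5,6,7,8,9}; box has {1,2,3,5,6,7,8,9} → only 4 remains.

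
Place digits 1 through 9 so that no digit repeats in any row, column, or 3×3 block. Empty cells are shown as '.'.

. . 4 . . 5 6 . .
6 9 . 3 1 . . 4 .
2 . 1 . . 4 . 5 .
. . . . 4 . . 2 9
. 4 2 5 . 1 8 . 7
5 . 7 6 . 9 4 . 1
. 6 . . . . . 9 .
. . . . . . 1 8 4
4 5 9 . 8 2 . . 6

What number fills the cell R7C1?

R5C5 = 3 (sole candidate).
R5C8 = 6 (sole candidate).
R6C5 = 2 (sole candidate).
R6C8 = 3 (sole candidate).
R8C3 = 3 (sole candidate).
R9C8 = 7 (sole candidate).
R1C8 = 1 (sole candidate).
R4C7 = 5 (sole candidate).
R5C1 = 9 (sole candidate).
R6C2 = 8 (sole candidate).
R7C3 = 8 (sole candidate).
R8C1 = 7 (sole candidate).
R8C2 = 2 (sole candidate).
R8C4 = 9 (sole candidate).
R8C6 = 6 (sole candidate).
R9C4 = 1 (sole candidate).
R9C7 = 3 (sole candidate).
R2C3 = 5 (sole candidate).
R4C3 = 6 (sole candidate).
R7C1 = 1: row 7 has {6,8,9}; col 1 has {2,4,5,6,7,9}; box has {2,3,4,5,6,7,8,9} → only 1 remains.

1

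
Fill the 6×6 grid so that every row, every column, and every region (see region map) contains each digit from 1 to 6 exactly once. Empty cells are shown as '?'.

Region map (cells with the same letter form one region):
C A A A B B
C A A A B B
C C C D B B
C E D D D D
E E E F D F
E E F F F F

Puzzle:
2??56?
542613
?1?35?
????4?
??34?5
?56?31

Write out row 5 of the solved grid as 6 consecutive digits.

163425

R1C2 = 3 (sole candidate).
R1C3 = 1 (sole candidate).
R1C6 = 4 (sole candidate).
R3C3 = 4 (sole candidate).
R3C6 = 2 (sole candidate).
R4C3 = 5 (sole candidate).
R4C6 = 6 (sole candidate).
R5C5 = 2: row 5 has {3,4,5}; col 5 has {1,3,4,5,6}; region has {3,4,5,6} → only 2 remains.
R6C1 = 4 (sole candidate).
R6C4 = 2 (sole candidate).
R3C1 = 6 (sole candidate).
R4C1 = 3 (sole candidate).
R4C2 = 2 (sole candidate).
R4C4 = 1 (sole candidate).
R5C1 = 1: row 5 has {2,3,4,5}; col 1 has {2,3,4,5,6}; region has {2,3,4,5} → only 1 remains.
R5C2 = 6: row 5 has {1,2,3,4,5}; col 2 has {1,2,3,4,5}; region has {1,2,3,4,5} → only 6 remains.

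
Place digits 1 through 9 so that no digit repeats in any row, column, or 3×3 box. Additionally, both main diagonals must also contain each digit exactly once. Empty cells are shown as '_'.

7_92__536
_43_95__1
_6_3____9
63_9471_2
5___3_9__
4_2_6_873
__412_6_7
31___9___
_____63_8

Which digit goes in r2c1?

r1c2 = 8 (sole candidate).
r1c5 = 1 (sole candidate).
r1c6 = 4 (sole candidate).
r2c1 = 2: row 2 has {1,3,4,5,9}; col 1 has {3,4,5,6,7}; box has {3,4,6,7,8,9} → only 2 remains.

2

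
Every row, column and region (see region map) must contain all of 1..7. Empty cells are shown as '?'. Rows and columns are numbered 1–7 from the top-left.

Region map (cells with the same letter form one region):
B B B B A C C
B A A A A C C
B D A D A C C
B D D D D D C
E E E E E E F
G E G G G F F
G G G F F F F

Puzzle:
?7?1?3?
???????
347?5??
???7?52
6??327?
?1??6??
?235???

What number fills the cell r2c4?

6

r1c5 = 4: row 1 has {1,3,7}; col 5 has {2,5,6}; region has {5,7} → only 4 remains.
r4c1 = 4: row 4 has {2,5,7}; col 1 has {3,6}; region has {1,3,7} → only 4 remains.
r5c2 = 5: row 5 has {2,3,6,7}; col 2 has {1,2,4,7}; region has {1,2,3,6,7} → only 5 remains.
r5c3 = 4: row 5 has {2,3,5,6,7}; col 3 has {3,7}; region has {1,2,3,5,6,7} → only 4 remains.
r5c7 = 1: row 5 has {2,3,4,5,6,7}; col 7 has {2}; region has {5} → only 1 remains.
r6c3 = 5: row 6 has {1,6}; col 3 has {3,4,7}; region has {2,3,6} → only 5 remains.
r6c4 = 4: row 6 has {1,5,6}; col 4 has {1,3,5,7}; region has {2,3,5,6} → only 4 remains.
r6c6 = 2: row 6 has {1,4,5,6}; col 6 has {3,5,7}; region has {1,5} → only 2 remains.
r7c5 = 7: row 7 has {2,3,5}; col 5 has {2,4,5,6}; region has {1,2,5} → only 7 remains.
r3c7 = 6: row 3 has {3,4,5,7}; col 7 has {1,2}; region has {2,3} → only 6 remains.
r6c1 = 7: row 6 has {1,2,4,5,6}; col 1 has {3,4,6}; region has {2,3,4,5,6} → only 7 remains.
r6c7 = 3: row 6 has {1,2,4,5,6,7}; col 7 has {1,2,6}; region has {1,2,5,7} → only 3 remains.
r7c1 = 1: row 7 has {2,3,5,7}; col 1 has {3,4,6,7}; region has {2,3,4,5,6,7} → only 1 remains.
r7c7 = 4: row 7 has {1,2,3,5,7}; col 7 has {1,2,3,6}; region has {1,2,3,5,7} → only 4 remains.
r1c7 = 5: row 1 has {1,3,4,7}; col 7 has {1,2,3,4,6}; region has {2,3,6} → only 5 remains.
r2c7 = 7: row 2 has {}; col 7 has {1,2,3,4,5,6}; region has {2,3,5,6} → only 7 remains.
r3c4 = 2: row 3 has {3,4,5,6,7}; col 4 has {1,3,4,5,7}; region has {4,5,7} → only 2 remains.
r3c6 = 1: row 3 has {2,3,4,5,6,7}; col 6 has {2,3,5,7}; region has {2,3,5,6,7} → only 1 remains.
r7c6 = 6: row 7 has {1,2,3,4,5,7}; col 6 has {1,2,3,5,7}; region has {1,2,3,4,5,7} → only 6 remains.
r1c1 = 2: row 1 has {1,3,4,5,7}; col 1 has {1,3,4,6,7}; region has {1,3,4,7} → only 2 remains.
r1c3 = 6: row 1 has {1,2,3,4,5,7}; col 3 has {3,4,5,7}; region has {1,2,3,4,7} → only 6 remains.
r2c1 = 5: row 2 has {7}; col 1 has {1,2,3,4,6,7}; region has {1,2,3,4,6,7} → only 5 remains.
r2c4 = 6: row 2 has {5,7}; col 4 has {1,2,3,4,5,7}; region has {4,5,7} → only 6 remains.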